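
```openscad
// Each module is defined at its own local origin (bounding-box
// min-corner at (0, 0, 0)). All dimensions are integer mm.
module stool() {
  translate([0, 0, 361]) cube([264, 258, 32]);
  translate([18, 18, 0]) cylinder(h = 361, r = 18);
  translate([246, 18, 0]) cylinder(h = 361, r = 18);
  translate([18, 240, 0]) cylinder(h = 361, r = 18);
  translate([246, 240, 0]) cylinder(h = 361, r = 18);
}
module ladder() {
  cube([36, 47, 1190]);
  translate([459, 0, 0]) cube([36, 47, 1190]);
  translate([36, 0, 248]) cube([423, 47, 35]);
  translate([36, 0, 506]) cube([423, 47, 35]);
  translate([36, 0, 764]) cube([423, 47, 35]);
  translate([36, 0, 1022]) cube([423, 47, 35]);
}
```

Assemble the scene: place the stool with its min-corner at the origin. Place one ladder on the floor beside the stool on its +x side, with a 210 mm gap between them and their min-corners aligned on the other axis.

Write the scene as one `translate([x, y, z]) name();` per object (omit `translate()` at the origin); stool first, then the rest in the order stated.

stool();
translate([474, 0, 0]) ladder();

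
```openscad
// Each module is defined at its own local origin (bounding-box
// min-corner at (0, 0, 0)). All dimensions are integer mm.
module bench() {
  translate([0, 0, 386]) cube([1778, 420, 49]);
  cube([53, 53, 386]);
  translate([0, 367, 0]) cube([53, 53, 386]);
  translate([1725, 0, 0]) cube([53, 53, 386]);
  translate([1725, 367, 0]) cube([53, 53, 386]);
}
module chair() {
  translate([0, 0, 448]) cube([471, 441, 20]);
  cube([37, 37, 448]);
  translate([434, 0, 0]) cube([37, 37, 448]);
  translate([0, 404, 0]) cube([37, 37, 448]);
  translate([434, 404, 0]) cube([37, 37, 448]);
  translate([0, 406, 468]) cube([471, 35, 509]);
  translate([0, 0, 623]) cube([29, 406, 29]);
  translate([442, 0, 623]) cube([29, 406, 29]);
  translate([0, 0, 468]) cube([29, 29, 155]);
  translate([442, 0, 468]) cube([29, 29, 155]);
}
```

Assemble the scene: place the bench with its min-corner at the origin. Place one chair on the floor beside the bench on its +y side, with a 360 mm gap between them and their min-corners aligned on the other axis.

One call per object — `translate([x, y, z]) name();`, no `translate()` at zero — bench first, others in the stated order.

bench();
translate([0, 780, 0]) chair();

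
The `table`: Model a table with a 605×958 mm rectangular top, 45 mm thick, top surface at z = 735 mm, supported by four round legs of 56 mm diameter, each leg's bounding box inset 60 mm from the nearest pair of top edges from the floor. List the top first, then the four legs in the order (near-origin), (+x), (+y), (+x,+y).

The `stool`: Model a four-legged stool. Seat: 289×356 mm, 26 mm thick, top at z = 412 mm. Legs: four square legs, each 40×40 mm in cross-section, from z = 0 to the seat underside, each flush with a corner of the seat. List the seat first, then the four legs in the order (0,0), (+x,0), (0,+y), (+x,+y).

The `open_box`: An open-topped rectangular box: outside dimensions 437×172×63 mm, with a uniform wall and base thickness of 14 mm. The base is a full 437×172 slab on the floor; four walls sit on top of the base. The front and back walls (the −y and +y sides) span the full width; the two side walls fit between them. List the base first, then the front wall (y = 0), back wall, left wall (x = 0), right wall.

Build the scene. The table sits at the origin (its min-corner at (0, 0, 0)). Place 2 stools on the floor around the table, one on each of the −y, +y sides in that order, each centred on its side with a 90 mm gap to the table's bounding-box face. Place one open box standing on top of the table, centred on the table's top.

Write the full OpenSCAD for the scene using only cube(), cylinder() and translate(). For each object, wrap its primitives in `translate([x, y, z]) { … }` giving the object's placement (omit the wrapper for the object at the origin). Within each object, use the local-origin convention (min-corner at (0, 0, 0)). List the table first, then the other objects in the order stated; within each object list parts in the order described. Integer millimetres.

translate([0, 0, 690]) cube([605, 958, 45]);
translate([88, 88, 0]) cylinder(h = 690, r = 28);
translate([517, 88, 0]) cylinder(h = 690, r = 28);
translate([88, 870, 0]) cylinder(h = 690, r = 28);
translate([517, 870, 0]) cylinder(h = 690, r = 28);
translate([158, -446, 0]) {
  translate([0, 0, 386]) cube([289, 356, 26]);
  cube([40, 40, 386]);
  translate([249, 0, 0]) cube([40, 40, 386]);
  translate([0, 316, 0]) cube([40, 40, 386]);
  translate([249, 316, 0]) cube([40, 40, 386]);
}
translate([158, 1048, 0]) {
  translate([0, 0, 386]) cube([289, 356, 26]);
  cube([40, 40, 386]);
  translate([249, 0, 0]) cube([40, 40, 386]);
  translate([0, 316, 0]) cube([40, 40, 386]);
  translate([249, 316, 0]) cube([40, 40, 386]);
}
translate([84, 393, 735]) {
  cube([437, 172, 14]);
  translate([0, 0, 14]) cube([437, 14, 49]);
  translate([0, 158, 14]) cube([437, 14, 49]);
  translate([0, 14, 14]) cube([14, 144, 49]);
  translate([423, 14, 14]) cube([14, 144, 49]);
}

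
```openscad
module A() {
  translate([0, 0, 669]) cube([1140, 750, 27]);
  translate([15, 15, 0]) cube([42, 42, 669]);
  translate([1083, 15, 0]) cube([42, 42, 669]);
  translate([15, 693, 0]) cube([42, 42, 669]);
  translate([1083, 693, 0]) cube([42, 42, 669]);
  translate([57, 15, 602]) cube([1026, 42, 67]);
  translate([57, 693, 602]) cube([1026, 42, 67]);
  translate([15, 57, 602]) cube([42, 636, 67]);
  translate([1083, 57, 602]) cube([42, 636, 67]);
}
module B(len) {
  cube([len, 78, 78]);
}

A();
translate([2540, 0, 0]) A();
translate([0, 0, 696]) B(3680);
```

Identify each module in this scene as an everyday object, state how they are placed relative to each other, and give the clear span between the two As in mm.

Second table starts at x = 2540; first ends at x = 1140; clear span = 2540 − 1140 = 1400 mm.

A is a table. B is a beam. A beam spans the tops of two tables. The clear span between the two tables is 1400 mm.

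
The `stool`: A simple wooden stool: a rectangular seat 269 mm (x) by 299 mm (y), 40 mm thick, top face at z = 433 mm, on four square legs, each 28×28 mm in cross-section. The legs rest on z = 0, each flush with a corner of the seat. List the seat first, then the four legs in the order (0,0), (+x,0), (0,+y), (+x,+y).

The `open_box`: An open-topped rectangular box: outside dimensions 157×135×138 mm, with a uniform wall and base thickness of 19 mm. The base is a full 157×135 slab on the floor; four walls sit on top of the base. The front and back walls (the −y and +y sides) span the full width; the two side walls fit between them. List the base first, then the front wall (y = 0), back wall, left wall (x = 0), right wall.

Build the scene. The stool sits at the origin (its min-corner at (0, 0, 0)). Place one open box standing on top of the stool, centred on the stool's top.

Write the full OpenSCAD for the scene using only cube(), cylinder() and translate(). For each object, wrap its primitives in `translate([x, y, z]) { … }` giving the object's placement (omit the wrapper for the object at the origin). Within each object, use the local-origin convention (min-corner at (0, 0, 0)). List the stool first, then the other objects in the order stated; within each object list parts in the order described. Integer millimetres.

translate([0, 0, 393]) cube([269, 299, 40]);
cube([28, 28, 393]);
translate([241, 0, 0]) cube([28, 28, 393]);
translate([0, 271, 0]) cube([28, 28, 393]);
translate([241, 271, 0]) cube([28, 28, 393]);
translate([56, 82, 433]) {
  cube([157, 135, 19]);
  translate([0, 0, 19]) cube([157, 19, 119]);
  translate([0, 116, 19]) cube([157, 19, 119]);
  translate([0, 19, 19]) cube([19, 97, 119]);
  translate([138, 19, 19]) cube([19, 97, 119]);
}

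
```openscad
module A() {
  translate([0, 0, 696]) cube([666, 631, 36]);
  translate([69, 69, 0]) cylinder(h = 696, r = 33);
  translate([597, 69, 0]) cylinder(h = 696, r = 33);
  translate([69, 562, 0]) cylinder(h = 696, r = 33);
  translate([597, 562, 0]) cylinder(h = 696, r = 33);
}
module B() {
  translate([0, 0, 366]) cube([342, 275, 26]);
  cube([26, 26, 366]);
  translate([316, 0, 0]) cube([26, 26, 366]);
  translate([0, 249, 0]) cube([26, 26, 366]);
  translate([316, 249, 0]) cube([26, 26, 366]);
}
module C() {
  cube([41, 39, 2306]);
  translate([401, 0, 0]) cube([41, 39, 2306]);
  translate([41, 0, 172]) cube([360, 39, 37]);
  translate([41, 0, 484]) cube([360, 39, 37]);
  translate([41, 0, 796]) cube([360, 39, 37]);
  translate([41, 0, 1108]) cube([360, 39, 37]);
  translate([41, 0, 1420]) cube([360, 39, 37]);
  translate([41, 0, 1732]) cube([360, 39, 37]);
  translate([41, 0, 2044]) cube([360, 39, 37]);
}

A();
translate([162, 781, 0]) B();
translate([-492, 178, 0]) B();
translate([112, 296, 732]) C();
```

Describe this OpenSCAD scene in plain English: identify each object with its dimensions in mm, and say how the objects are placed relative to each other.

A is a table: top 666 mm (x) × 631 mm (y), 36 mm thick, upper face at z = 732 mm, on four round legs of 66 mm diameter, each leg's bounding box inset 36 mm from the nearest pair of top edges, running from z = 0 to the bottom of the top.

B is a four-legged stool. The seat is a 342×275×26 mm slab whose top surface is at z = 392 mm; four square legs, each 26×26 mm in cross-section, run from the floor (z = 0) to the underside of the seat, each flush with a corner of the seat.

C is a straight ladder. Two 41×39 mm vertical rails, 2306 mm tall, stand 442 mm apart (outside-to-outside) with their front faces coplanar on the −y side. 7 rungs, each 39 mm deep and 37 mm tall, span between the inner faces of the rails, front faces flush with the rails. The lowest rung's underside is at z = 172 mm and rungs are spaced 312 mm apart (underside to underside).

Two stools sit around the table at the +y, −x sides. The ladder is on top of the table, centred.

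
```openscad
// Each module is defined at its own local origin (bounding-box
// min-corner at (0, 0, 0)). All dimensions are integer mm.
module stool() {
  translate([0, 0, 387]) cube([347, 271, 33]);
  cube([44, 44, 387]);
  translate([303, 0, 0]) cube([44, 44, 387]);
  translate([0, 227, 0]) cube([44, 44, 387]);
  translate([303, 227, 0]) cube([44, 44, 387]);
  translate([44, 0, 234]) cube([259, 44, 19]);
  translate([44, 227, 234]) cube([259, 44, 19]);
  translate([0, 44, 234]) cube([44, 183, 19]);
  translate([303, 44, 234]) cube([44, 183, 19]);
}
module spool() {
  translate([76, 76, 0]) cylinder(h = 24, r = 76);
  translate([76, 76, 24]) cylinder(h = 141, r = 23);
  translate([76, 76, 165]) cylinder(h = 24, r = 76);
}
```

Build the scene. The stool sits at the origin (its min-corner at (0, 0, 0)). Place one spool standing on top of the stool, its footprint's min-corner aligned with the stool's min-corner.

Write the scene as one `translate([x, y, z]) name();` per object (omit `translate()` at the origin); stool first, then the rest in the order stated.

stool();
translate([0, 0, 420]) spool();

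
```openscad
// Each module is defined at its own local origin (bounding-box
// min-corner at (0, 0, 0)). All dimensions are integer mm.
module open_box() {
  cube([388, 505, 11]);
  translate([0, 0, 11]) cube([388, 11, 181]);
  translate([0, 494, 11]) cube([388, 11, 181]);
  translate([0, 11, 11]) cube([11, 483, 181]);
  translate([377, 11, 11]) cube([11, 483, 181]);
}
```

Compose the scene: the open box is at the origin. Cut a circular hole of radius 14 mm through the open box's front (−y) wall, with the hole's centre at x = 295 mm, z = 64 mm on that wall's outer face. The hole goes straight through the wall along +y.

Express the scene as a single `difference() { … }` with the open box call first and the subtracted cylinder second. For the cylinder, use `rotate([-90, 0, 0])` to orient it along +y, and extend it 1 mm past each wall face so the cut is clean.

difference() {
  open_box();
  translate([295, -1, 64]) rotate([-90, 0, 0]) cylinder(h = 13, r = 14);
}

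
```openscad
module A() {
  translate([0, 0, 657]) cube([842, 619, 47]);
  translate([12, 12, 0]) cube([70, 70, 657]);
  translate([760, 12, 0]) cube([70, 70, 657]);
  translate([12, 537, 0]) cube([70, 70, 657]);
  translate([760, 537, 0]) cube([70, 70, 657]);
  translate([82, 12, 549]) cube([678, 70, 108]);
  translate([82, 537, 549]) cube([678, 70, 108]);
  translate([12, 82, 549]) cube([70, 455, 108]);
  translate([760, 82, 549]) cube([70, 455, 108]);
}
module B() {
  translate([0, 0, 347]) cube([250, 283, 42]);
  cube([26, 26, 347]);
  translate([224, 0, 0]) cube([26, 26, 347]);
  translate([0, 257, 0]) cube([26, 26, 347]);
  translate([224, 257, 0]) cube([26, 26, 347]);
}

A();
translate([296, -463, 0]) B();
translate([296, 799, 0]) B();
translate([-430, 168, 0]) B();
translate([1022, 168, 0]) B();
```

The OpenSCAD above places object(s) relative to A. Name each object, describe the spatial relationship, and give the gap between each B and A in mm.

Each stool's nearest face is 180 mm from the table's bounding box.

A is a table. B is a stool. Four stools sit around the table at the −y, +y, −x, +x sides. The gap between each stool and the table is 180 mm.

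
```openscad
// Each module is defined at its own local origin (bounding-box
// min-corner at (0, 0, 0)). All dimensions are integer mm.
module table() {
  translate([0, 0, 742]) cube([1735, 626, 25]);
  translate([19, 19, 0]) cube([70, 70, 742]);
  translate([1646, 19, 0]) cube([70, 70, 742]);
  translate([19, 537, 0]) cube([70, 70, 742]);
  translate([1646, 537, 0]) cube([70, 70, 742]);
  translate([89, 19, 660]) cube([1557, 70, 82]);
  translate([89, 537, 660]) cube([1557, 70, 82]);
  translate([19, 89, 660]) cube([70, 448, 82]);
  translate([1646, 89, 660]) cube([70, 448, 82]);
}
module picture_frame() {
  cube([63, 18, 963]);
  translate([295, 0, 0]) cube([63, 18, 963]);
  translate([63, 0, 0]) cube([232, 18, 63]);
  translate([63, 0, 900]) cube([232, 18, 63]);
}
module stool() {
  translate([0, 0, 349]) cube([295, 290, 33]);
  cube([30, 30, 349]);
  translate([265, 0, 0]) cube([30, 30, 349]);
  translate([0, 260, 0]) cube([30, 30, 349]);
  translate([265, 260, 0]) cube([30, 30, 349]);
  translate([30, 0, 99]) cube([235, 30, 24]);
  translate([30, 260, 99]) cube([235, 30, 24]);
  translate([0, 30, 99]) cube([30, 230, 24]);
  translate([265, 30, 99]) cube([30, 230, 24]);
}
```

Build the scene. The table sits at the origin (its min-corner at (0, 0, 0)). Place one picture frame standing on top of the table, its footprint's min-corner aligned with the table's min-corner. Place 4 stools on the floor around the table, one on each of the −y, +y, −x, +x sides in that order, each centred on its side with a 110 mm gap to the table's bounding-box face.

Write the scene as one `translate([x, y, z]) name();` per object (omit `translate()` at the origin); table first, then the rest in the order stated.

table();
translate([0, 0, 767]) picture_frame();
translate([720, -400, 0]) stool();
translate([720, 736, 0]) stool();
translate([-405, 168, 0]) stool();
translate([1845, 168, 0]) stool();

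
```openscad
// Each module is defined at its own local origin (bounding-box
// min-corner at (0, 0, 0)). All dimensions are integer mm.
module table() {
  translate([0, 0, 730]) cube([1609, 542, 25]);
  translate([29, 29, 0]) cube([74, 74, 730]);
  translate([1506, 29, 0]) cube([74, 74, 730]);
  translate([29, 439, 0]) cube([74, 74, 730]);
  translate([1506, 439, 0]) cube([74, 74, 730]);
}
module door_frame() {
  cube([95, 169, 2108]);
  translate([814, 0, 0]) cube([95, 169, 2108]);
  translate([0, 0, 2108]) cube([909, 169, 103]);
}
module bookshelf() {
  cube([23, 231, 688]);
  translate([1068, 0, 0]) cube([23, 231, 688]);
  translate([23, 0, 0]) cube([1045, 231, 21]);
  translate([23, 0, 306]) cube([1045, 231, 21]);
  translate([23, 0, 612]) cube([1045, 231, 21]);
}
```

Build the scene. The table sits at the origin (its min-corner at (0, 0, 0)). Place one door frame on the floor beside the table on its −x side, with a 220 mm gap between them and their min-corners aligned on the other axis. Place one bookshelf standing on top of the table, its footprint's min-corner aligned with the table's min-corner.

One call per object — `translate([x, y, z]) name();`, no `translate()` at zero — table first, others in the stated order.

table();
translate([-1129, 0, 0]) door_frame();
translate([0, 0, 755]) bookshelf();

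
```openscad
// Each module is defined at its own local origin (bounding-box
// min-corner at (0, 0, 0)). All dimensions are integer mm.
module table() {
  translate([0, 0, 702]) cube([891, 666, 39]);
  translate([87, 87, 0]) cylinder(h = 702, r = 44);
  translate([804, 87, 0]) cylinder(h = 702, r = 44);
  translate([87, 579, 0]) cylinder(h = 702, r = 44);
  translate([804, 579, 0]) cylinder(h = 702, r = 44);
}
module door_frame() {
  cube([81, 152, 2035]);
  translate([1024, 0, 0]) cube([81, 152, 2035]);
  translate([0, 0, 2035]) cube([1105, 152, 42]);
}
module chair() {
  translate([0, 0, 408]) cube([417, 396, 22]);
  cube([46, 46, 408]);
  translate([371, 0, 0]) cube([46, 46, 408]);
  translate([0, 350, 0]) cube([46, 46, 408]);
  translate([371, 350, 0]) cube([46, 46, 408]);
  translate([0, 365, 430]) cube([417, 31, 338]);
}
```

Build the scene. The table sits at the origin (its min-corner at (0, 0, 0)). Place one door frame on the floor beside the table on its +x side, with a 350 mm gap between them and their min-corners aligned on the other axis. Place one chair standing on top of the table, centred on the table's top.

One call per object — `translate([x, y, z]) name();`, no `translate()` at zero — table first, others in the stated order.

table();
translate([1241, 0, 0]) door_frame();
translate([237, 135, 741]) chair();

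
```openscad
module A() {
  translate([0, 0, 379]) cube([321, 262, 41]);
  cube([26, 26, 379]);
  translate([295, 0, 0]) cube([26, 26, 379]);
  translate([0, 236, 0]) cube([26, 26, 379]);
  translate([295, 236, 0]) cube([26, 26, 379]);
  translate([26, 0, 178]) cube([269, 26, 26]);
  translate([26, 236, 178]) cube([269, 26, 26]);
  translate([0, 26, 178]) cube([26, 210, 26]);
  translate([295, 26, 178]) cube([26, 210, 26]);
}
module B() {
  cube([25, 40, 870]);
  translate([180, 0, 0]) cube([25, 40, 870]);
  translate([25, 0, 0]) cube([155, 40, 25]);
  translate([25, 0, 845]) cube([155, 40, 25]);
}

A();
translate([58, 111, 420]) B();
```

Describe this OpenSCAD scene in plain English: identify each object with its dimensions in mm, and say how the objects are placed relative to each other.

A is a simple wooden stool: a rectangular seat 321 mm (x) by 262 mm (y), 41 mm thick, top face at z = 420 mm, on four square legs, each 26×26 mm in cross-section. The legs rest on z = 0, each flush with a corner of the seat. Four stretchers, 26 mm wide and 26 mm tall, connect adjacent legs with their undersides at z = 178 mm, each running between the inner faces of the legs it joins and aligned with the legs' outer faces on the other axis.

B is a picture frame with a 155×820 mm rectangular opening (x by z) and a uniform 25 mm border on every side. Frame depth is 40 mm along y. It is built from two vertical stiles running the full outside height and two horizontal rails spanning the gap between the stiles.

The picture frame is on top of the stool, centred.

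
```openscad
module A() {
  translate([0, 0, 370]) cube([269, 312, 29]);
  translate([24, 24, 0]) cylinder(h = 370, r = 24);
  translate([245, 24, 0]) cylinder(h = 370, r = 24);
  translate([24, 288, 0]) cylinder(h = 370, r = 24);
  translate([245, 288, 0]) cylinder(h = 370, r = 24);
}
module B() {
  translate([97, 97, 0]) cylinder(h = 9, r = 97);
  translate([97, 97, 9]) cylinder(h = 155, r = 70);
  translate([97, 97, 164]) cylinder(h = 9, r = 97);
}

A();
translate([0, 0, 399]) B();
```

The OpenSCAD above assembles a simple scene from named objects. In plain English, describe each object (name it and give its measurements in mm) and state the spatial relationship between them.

A is a simple wooden stool: a rectangular seat 269 mm (x) by 312 mm (y), 29 mm thick, top face at z = 399 mm, on four round legs, each 48 mm in diameter. The legs rest on z = 0, each leg's axis is inset half a diameter from the nearest pair of seat edges (so the leg's bounding box is flush with the corner).

B is a spool: two coaxial disc flanges of radius 97 mm and thickness 9 mm, joined by a core cylinder of radius 70 mm and height 155 mm. The lower flange rests on z = 0 and the three cylinders share a vertical axis.

The spool is on top of the stool.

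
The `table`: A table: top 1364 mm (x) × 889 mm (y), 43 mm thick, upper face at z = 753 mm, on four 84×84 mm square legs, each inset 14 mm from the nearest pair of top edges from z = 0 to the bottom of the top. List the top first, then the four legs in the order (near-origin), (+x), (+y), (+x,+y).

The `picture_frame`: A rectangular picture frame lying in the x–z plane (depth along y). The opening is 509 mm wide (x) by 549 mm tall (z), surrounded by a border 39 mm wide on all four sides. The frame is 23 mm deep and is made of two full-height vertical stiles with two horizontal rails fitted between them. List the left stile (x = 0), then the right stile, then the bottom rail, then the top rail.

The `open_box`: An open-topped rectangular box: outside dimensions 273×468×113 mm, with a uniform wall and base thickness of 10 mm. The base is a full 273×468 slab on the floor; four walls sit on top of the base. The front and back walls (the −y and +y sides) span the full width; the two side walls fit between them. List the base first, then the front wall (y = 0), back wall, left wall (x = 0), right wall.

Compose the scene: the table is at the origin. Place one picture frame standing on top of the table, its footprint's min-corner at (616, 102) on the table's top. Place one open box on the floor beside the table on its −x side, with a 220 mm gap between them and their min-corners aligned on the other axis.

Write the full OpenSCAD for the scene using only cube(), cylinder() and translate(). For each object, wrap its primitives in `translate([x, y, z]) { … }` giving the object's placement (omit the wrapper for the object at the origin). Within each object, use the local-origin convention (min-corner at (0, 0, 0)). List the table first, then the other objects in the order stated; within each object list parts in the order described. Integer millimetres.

translate([0, 0, 710]) cube([1364, 889, 43]);
translate([14, 14, 0]) cube([84, 84, 710]);
translate([1266, 14, 0]) cube([84, 84, 710]);
translate([14, 791, 0]) cube([84, 84, 710]);
translate([1266, 791, 0]) cube([84, 84, 710]);
translate([616, 102, 753]) {
  cube([39, 23, 627]);
  translate([548, 0, 0]) cube([39, 23, 627]);
  translate([39, 0, 0]) cube([509, 23, 39]);
  translate([39, 0, 588]) cube([509, 23, 39]);
}
translate([-493, 0, 0]) {
  cube([273, 468, 10]);
  translate([0, 0, 10]) cube([273, 10, 103]);
  translate([0, 458, 10]) cube([273, 10, 103]);
  translate([0, 10, 10]) cube([10, 448, 103]);
  translate([263, 10, 10]) cube([10, 448, 103]);
}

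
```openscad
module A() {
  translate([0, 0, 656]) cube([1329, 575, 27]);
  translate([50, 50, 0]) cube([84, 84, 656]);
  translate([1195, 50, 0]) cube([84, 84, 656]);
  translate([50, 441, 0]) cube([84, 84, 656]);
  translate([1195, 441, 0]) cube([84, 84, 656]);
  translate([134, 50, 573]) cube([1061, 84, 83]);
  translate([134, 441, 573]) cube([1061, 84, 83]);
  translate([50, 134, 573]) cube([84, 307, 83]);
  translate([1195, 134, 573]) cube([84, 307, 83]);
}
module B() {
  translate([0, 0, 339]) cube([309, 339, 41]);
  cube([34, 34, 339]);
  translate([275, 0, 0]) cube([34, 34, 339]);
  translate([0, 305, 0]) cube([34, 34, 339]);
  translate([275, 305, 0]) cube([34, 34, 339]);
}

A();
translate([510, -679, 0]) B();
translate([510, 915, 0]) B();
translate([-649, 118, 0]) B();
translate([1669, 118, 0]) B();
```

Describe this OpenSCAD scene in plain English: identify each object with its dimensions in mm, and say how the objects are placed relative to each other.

A is a rectangular dining table. The top is 1329×575×27 mm with its upper surface at z = 683 mm. It stands on four 84×84 mm square legs, each inset 50 mm from the nearest pair of top edges, running from the floor to the underside of the top. Four apron rails, 84 mm thick and 83 mm tall, run between adjacent legs with their top edges flush with the underside of the top and their outer faces flush with the legs' outer faces.

B is a four-legged stool. The seat is a 309×339×41 mm slab whose top surface is at z = 380 mm; four square legs, each 34×34 mm in cross-section, run from the floor (z = 0) to the underside of the seat, each flush with a corner of the seat.

Four stools sit around the table at the −y, +y, −x, +x sides.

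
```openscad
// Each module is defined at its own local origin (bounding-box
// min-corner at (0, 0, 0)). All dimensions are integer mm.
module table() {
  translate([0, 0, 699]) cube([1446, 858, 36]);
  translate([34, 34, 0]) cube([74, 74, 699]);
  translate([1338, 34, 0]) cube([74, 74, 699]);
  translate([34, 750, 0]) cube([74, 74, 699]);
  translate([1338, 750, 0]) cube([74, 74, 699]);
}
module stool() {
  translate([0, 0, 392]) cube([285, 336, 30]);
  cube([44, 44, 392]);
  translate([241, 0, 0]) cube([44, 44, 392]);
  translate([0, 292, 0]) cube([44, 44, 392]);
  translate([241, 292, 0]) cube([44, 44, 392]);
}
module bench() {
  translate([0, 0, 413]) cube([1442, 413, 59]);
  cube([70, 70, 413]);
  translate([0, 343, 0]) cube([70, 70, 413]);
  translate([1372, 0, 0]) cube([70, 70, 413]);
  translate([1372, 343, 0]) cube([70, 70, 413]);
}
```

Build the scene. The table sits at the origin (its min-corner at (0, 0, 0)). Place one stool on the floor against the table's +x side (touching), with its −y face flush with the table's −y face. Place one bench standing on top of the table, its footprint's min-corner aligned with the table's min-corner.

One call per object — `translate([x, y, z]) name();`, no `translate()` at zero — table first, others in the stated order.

table();
translate([1446, 0, 0]) stool();
translate([0, 0, 735]) bench();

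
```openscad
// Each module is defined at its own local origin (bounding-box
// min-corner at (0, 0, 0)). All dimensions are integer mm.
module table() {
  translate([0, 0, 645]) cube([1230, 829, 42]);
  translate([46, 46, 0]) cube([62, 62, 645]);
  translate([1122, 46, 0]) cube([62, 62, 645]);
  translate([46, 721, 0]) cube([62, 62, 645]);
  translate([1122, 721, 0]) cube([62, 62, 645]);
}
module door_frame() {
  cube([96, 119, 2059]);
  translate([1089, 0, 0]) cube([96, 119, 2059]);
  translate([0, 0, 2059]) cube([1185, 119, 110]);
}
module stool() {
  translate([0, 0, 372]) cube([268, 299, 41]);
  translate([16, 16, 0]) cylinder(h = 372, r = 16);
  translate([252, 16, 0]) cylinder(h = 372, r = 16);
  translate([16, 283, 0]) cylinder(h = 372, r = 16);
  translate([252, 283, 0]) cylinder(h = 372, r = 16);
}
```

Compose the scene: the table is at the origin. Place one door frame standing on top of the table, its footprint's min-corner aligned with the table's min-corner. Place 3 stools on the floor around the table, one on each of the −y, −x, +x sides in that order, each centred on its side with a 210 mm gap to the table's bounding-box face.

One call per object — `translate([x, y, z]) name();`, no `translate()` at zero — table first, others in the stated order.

table();
translate([0, 0, 687]) door_frame();
translate([481, -509, 0]) stool();
translate([-478, 265, 0]) stool();
translate([1440, 265, 0]) stool();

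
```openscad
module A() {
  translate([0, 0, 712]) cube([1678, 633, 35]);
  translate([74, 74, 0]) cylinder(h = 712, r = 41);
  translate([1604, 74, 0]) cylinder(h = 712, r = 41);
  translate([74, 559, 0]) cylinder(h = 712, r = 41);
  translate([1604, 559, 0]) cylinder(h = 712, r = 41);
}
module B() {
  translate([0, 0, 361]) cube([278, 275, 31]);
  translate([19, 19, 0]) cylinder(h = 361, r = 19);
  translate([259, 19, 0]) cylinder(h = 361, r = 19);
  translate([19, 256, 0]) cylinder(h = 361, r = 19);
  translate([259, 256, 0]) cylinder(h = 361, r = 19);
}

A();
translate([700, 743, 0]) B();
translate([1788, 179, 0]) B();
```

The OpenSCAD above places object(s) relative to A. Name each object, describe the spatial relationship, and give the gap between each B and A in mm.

Each stool's nearest face is 110 mm from the table's bounding box.

A is a table. B is a stool. Two stools sit around the table at the +y, +x sides. The gap between each stool and the table is 110 mm.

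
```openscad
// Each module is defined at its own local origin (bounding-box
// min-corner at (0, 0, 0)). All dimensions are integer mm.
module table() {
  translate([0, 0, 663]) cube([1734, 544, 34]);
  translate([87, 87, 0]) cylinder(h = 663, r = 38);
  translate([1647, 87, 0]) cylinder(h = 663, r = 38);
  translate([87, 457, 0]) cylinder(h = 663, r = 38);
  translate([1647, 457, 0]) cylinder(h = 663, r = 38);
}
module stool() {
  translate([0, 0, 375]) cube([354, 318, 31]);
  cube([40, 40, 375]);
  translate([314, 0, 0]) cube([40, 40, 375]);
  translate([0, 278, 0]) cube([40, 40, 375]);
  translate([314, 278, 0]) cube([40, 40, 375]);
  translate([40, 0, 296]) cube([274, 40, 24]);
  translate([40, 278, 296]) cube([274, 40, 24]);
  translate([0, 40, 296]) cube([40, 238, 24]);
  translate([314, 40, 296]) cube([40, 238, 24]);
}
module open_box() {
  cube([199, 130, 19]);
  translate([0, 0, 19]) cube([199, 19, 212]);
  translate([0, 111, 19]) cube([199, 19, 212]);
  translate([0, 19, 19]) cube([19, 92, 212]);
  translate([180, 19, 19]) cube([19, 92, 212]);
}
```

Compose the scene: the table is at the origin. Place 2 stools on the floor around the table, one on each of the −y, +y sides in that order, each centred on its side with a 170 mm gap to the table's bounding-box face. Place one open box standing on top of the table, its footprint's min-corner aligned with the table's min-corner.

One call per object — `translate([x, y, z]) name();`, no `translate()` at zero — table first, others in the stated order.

table();
translate([690, -488, 0]) stool();
translate([690, 714, 0]) stool();
translate([0, 0, 697]) open_box();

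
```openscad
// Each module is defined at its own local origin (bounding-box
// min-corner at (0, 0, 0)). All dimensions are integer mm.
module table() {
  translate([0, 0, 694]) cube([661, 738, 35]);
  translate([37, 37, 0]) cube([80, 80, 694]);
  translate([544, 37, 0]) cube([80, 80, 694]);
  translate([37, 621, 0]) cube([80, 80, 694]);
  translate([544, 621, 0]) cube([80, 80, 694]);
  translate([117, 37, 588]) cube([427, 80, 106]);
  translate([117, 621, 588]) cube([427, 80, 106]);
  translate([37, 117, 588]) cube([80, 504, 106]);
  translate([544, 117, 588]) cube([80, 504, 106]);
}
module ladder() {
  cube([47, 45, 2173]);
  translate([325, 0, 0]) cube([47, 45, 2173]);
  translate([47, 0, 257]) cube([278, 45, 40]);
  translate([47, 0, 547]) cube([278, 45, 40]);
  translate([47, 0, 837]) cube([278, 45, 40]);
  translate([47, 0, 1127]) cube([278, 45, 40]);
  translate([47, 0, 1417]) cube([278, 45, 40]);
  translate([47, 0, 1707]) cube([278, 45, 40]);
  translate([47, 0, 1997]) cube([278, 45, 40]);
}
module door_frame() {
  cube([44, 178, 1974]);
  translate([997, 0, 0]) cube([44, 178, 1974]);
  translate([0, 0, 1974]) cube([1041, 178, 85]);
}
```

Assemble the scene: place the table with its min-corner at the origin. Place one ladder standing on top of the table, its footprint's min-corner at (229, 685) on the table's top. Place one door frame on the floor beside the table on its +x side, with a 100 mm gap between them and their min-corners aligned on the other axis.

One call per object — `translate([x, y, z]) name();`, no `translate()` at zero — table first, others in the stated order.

table();
translate([229, 685, 729]) ladder();
translate([761, 0, 0]) door_frame();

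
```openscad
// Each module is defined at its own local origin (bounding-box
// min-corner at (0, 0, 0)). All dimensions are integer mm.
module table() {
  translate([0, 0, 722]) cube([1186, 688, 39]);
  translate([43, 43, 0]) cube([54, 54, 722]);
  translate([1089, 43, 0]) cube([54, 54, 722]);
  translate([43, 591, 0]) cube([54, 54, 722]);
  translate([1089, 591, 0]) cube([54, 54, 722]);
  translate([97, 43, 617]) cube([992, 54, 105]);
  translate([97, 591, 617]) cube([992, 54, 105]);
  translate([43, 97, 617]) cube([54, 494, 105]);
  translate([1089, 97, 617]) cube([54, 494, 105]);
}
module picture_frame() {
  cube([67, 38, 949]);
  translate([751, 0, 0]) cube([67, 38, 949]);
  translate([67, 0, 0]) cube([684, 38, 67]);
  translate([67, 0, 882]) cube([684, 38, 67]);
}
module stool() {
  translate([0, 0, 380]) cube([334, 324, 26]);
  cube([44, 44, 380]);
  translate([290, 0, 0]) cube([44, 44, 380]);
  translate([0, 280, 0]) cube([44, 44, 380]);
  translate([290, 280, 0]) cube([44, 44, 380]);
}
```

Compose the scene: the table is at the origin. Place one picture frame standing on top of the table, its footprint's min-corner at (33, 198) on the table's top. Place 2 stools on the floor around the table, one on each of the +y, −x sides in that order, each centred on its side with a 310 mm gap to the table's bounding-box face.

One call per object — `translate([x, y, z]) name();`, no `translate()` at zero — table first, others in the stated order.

table();
translate([33, 198, 761]) picture_frame();
translate([426, 998, 0]) stool();
translate([-644, 182, 0]) stool();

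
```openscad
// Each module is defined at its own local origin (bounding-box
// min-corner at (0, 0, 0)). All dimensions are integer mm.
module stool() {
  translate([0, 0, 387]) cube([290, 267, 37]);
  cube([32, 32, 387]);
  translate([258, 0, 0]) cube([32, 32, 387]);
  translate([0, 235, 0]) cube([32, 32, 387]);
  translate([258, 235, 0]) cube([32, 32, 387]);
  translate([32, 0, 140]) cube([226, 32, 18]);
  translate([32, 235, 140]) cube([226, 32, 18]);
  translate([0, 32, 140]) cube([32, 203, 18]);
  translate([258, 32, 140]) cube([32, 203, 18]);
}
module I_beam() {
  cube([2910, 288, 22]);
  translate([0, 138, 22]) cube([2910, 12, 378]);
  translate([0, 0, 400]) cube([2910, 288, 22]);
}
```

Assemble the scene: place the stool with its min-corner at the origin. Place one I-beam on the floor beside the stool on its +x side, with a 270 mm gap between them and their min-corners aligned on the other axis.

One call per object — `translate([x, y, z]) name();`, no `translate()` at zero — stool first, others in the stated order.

stool();
translate([560, 0, 0]) I_beam();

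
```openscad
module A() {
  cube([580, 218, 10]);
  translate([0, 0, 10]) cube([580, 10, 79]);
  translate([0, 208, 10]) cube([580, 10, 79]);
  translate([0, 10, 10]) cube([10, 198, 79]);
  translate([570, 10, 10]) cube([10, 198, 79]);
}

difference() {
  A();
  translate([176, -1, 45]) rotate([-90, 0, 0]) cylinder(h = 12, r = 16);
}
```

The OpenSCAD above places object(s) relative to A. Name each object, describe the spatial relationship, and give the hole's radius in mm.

A is an open box. The open box has a circular hole through its front wall. The hole's radius is 16 mm.

The subtracted cylinder has r = 16 mm.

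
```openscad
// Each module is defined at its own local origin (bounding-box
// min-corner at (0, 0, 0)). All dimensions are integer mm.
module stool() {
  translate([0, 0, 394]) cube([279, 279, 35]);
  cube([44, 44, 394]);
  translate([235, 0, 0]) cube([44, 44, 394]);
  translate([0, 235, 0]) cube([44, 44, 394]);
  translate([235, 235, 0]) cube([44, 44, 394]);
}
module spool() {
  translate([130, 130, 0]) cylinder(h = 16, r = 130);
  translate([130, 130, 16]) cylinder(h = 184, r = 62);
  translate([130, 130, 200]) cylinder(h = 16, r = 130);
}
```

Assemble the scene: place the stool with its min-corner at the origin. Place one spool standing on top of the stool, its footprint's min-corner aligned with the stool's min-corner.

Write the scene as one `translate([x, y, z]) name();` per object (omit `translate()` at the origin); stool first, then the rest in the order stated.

stool();
translate([0, 0, 429]) spool();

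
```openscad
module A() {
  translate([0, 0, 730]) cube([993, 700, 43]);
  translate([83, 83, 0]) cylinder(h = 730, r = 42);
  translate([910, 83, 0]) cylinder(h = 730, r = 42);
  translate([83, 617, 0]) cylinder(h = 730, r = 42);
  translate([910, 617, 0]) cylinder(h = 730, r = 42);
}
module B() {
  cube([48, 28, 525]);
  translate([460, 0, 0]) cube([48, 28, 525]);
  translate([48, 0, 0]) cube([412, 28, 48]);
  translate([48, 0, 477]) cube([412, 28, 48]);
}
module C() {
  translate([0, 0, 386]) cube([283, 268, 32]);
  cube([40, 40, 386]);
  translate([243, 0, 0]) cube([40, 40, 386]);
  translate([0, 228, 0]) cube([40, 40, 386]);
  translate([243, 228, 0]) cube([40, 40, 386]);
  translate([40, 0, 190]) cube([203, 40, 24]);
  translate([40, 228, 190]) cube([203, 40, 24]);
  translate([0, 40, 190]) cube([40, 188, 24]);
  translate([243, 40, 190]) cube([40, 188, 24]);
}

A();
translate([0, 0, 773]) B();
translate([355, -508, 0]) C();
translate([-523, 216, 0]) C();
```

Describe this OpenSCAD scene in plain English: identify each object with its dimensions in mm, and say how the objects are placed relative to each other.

A is a rectangular dining table. The top is 993×700×43 mm with its upper surface at z = 773 mm. It stands on four round legs of 84 mm diameter, each leg's bounding box inset 41 mm from the nearest pair of top edges, running from the floor to the underside of the top.

B is a picture frame with a 412×429 mm rectangular opening (x by z) and a uniform 48 mm border on every side. Frame depth is 28 mm along y. It is built from two vertical stiles running the full outside height and two horizontal rails spanning the gap between the stiles.

C is a four-legged stool. The seat is 283×268 mm, 32 mm thick, top at z = 418 mm. It stands on four square legs, each 40×40 mm in cross-section, from z = 0 to the seat underside, each flush with a corner of the seat. Four stretchers, 40 mm wide and 24 mm tall, connect adjacent legs with their undersides at z = 190 mm, each running between the inner faces of the legs it joins and aligned with the legs' outer faces on the other axis.

The picture frame is on top of the table. Two stools sit around the table at the −y, −x sides.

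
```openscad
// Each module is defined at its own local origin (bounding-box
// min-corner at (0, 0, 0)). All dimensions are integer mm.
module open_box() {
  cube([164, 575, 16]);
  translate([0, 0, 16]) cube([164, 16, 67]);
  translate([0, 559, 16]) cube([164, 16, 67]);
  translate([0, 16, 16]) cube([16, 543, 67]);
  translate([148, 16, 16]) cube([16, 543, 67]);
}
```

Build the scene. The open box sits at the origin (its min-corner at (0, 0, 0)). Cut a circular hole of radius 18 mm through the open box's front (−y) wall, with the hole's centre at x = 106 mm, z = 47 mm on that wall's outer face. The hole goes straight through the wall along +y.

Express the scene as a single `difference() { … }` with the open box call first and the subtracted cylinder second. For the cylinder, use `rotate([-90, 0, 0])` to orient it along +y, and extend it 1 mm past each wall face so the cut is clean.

difference() {
  open_box();
  translate([106, -1, 47]) rotate([-90, 0, 0]) cylinder(h = 18, r = 18);
}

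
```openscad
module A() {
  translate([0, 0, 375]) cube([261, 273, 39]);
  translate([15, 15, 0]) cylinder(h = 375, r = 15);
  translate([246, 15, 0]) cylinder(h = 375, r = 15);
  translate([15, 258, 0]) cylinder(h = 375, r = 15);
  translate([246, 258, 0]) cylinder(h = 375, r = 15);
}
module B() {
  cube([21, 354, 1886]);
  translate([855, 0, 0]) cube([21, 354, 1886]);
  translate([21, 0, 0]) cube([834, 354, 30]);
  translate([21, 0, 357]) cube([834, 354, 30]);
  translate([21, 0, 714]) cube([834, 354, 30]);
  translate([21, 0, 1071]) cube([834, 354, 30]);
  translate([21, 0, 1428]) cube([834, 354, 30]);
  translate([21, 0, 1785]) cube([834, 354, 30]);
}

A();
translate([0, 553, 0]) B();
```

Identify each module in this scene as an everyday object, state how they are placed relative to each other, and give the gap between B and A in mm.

A is a stool. B is a bookshelf. The bookshelf is on the floor beside the stool on its +y side. The gap between the bookshelf and the stool is 280 mm.

The bookshelf's nearest face is 280 mm from the stool's +y face.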